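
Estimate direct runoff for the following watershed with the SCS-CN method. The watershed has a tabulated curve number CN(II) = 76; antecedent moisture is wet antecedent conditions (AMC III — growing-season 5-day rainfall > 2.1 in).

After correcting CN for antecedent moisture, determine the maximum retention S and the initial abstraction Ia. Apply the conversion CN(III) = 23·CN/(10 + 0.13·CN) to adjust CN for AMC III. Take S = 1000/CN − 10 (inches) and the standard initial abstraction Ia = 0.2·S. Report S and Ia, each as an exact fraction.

S = 600/437 in ≈ 1.373 in; Ia = 120/437 in ≈ 0.275 in

Wet (AMC III): CN(III) = 23·76/(10 + 0.13·76) = 1748/(497/25) = 43700/497 ≈ 87.928
S = 1000/(43700/497) − 10 = 600/437 in ≈ 1.373 in
Ia = 0.2·(600/437) = 120/437 in ≈ 0.275 in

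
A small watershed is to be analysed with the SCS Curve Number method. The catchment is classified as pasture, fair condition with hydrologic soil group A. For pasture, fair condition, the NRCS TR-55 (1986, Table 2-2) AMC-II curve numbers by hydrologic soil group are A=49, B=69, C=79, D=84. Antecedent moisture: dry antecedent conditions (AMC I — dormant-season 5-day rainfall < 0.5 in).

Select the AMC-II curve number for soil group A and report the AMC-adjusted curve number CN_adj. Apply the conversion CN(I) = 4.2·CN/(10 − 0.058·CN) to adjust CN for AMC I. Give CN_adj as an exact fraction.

NRCS table: pasture, fair condition, soil group A → CN(II) = 49
Dry (AMC I): CN(I) = 4.2·49/(10 − 0.058·49) = (1029/5)/(3579/500) = 34300/1193 ≈ 28.751

CN_adj = 34300/1193 ≈ 28.751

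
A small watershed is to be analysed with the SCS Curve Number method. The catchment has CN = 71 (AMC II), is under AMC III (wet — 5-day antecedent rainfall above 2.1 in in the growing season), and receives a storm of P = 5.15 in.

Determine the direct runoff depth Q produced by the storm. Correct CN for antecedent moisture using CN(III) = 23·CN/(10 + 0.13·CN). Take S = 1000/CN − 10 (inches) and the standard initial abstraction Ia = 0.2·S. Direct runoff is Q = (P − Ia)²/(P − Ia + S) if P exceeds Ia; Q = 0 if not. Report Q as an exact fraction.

Q = 24523246801/7008803340 in ≈ 3.499 in

Wet (AMC III): CN(III) = 23·71/(10 + 0.13·71) = 1633/(1923/100) = 163300/1923 ≈ 84.919
Max retention: S = 1000/(163300/1923) − 10 = 2900/1633 in (≈ 1.776 in)
Initial abstraction Ia = S/5 = (2900/1633)/5 = 580/1633 ≈ 0.355 in
Excess rainfall: 5.150 − 0.355 = 4.795 in; P > Ia so Q > 0
Q: (156599/32660)² ÷ (214599/32660) = 24523246801/7008803340 in (≈ 3.499 in)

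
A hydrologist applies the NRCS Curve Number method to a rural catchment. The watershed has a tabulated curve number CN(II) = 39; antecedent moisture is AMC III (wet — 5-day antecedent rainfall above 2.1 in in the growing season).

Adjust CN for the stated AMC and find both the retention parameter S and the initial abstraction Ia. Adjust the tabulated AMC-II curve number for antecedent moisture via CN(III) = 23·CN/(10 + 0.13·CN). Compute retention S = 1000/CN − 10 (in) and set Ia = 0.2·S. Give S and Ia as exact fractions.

S = 6100/897 in ≈ 6.800 in; Ia = 1220/897 in ≈ 1.360 in

CN(III) from CN(II)=39: (23·39)/(10 + 0.13·39) = 89700/1507 ≈ 59.522
Retention S: 1000/CN − 10 with CN=59.522 → S = 6100/897 ≈ 6.800 in
Initial abstraction Ia = S/5 = (6100/897)/5 = 1220/897 ≈ 1.360 in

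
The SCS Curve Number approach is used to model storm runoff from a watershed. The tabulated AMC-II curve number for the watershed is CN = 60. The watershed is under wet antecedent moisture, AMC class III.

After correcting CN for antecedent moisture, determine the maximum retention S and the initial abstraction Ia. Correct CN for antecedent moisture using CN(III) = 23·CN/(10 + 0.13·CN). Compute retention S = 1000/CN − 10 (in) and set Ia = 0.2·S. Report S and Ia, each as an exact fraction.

Adjust CN=60 to AMC III: 23·60/(10 + 0.13·60) → 1380 ÷ (89/5) = 6900/89 ≈ 77.528
Max retention: S = 1000/(6900/89) − 10 = 200/69 in (≈ 2.899 in)
Initial abstraction Ia = S/5 = (200/69)/5 = 40/69 ≈ 0.580 in

S = 200/69 in ≈ 2.899 in; Ia = 40/69 in ≈ 0.580 in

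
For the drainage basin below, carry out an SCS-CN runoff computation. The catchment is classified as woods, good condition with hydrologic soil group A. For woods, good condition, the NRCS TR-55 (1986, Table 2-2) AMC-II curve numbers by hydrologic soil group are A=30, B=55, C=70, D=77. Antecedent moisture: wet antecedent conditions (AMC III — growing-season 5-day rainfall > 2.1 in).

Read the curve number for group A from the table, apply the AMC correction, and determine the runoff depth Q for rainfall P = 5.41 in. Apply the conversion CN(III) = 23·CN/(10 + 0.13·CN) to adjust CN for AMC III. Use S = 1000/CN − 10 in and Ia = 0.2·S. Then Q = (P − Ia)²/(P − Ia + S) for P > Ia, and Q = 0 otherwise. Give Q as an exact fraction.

Q = 544242241/643970100 in ≈ 0.845 in

NRCS table: woods, good condition, soil group A → CN(II) = 30
CN(III) from CN(II)=30: (23·30)/(10 + 0.13·30) = 6900/139 ≈ 49.640
Max retention: S = 1000/(6900/139) − 10 = 700/69 in (≈ 10.145 in)
Initial abstraction Ia = S/5 = (700/69)/5 = 140/69 ≈ 2.029 in
Excess rainfall: 5.410 − 2.029 = 3.381 in; P > Ia so Q > 0
Q = (23329/6900)²/((23329/6900) + 700/69) = (544242241/47610000)/(93329/6900) = 544242241/643970100 in ≈ 0.845 in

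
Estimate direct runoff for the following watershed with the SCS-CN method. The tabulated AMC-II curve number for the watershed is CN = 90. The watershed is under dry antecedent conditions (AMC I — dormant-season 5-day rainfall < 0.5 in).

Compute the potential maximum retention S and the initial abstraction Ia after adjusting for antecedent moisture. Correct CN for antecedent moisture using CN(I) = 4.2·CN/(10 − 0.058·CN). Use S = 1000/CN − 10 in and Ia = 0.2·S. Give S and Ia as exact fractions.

S = 500/189 in ≈ 2.646 in; Ia = 100/189 in ≈ 0.529 in

Dry (AMC I): CN(I) = 4.2·90/(10 − 0.058·90) = 378/(239/50) = 18900/239 ≈ 79.079
S = 1000/(18900/239) − 10 = 500/189 in ≈ 2.646 in
Ia = 0.2·(500/189) = 100/189 in ≈ 0.529 in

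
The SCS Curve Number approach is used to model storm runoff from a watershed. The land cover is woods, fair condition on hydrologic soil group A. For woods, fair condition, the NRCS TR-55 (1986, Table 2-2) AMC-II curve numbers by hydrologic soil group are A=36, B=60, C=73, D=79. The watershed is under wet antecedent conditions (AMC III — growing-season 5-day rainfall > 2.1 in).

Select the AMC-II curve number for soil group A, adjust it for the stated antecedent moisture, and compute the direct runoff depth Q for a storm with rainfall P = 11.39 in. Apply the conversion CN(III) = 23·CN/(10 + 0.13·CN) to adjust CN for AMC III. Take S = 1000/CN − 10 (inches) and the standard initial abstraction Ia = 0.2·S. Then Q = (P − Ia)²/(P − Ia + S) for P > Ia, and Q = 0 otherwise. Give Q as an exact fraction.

NRCS table: woods, fair condition, soil group A → CN(II) = 36
CN(III) from CN(II)=36: (23·36)/(10 + 0.13·36) = 20700/367 ≈ 56.403
S = 1000/(20700/367) − 10 = 1600/207 in ≈ 7.729 in
Ia = 0.2·(1600/207) = 320/207 in ≈ 1.546 in
Excess rainfall: 11.390 − 1.546 = 9.844 in; P > Ia so Q > 0
Q = (203773/20700)²/((203773/20700) + 1600/207) = (41523435529/428490000)/(363773/20700) = 41523435529/7530101100 in ≈ 5.514 in

Q = 41523435529/7530101100 in ≈ 5.514 in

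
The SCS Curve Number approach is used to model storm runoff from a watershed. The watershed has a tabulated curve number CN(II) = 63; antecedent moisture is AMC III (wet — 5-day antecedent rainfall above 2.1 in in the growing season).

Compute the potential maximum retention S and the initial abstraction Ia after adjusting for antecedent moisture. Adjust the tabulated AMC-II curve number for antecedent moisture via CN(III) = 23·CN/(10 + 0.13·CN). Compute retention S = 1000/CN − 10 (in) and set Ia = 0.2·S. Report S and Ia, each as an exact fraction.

S = 3700/1449 in ≈ 2.553 in; Ia = 740/1449 in ≈ 0.511 in

Adjust CN=63 to AMC III: 23·63/(10 + 0.13·63) → 1449 ÷ (1819/100) = 144900/1819 ≈ 79.659
S = 1000/(144900/1819) − 10 = 3700/1449 in ≈ 2.553 in
Ia = 0.2S: 0.2·2.553 = 0.511 in (exactly 740/1449)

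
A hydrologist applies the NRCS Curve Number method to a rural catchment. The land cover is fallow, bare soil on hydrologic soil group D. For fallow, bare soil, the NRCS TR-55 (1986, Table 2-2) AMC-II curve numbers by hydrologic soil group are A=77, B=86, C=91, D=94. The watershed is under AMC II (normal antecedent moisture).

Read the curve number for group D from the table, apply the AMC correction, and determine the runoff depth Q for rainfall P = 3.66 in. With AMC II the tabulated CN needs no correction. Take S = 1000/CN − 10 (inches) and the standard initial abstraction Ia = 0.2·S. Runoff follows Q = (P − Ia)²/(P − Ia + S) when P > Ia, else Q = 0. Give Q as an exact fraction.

NRCS table: fallow, bare soil, soil group D → CN(II) = 94
Average conditions: CN = 94 (no AMC adjustment).
Max retention: S = 1000/94 − 10 = 30/47 in (≈ 0.638 in)
Ia = 0.2·(30/47) = 6/47 in ≈ 0.128 in
P − Ia = 3.660 − 0.128 = 8301/2350 ≈ 3.532 in (> 0, runoff occurs)
Q: (8301/2350)² ÷ (9801/2350) = 7656289/2559150 in (≈ 2.992 in)

Q = 7656289/2559150 in ≈ 2.992 in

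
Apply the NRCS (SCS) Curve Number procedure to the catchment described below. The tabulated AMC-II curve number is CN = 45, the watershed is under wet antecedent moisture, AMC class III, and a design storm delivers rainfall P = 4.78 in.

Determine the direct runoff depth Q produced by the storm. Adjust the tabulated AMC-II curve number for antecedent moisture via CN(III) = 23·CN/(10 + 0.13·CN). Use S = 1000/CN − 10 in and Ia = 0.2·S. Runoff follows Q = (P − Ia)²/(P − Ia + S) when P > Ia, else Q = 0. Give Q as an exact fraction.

Q = 1480171729/967445550 in ≈ 1.530 in

Adjust CN=45 to AMC III: 23·45/(10 + 0.13·45) → 1035 ÷ (317/20) = 20700/317 ≈ 65.300
Retention S: 1000/CN − 10 with CN=65.300 → S = 1100/207 ≈ 5.314 in
Ia = 0.2S: 0.2·5.314 = 1.063 in (exactly 220/207)
P − Ia = 4.780 − 1.063 = 38473/10350 ≈ 3.717 in (> 0, runoff occurs)
Runoff Q = (P−Ia)²/(P−Ia+S) = (3.717)²/(3.717+5.314) = 1480171729/967445550 ≈ 1.530 in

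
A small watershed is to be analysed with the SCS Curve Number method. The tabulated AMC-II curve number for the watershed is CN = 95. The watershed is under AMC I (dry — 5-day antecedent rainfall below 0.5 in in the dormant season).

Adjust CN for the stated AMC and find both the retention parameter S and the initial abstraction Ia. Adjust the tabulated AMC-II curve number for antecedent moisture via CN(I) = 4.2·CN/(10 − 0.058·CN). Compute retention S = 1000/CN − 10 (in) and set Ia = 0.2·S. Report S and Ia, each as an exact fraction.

Adjust CN=95 to AMC I: 4.2·95/(10 − 0.058·95) → 399 ÷ (449/100) = 39900/449 ≈ 88.864
Max retention: S = 1000/(39900/449) − 10 = 500/399 in (≈ 1.253 in)
Ia = 0.2·(500/399) = 100/399 in ≈ 0.251 in

S = 500/399 in ≈ 1.253 in; Ia = 100/399 in ≈ 0.251 in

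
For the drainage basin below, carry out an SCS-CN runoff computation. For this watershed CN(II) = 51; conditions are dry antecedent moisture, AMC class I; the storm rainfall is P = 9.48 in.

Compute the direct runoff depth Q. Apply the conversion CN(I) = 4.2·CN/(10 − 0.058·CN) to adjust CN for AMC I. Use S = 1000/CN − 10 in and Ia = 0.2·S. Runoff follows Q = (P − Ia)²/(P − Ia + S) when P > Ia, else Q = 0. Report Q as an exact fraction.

CN(I) from CN(II)=51: (4.2·51)/(10 − 0.058·51) = 15300/503 ≈ 30.417
Retention S: 1000/CN − 10 with CN=30.417 → S = 3500/153 ≈ 22.876 in
Ia = 0.2S: 0.2·22.876 = 4.575 in (exactly 700/153)
Excess rainfall: 9.480 − 4.575 = 4.905 in; P > Ia so Q > 0
Q: (18761/3825)² ÷ (106261/3825) = 351975121/406448325 in (≈ 0.866 in)

Q = 351975121/406448325 in ≈ 0.866 in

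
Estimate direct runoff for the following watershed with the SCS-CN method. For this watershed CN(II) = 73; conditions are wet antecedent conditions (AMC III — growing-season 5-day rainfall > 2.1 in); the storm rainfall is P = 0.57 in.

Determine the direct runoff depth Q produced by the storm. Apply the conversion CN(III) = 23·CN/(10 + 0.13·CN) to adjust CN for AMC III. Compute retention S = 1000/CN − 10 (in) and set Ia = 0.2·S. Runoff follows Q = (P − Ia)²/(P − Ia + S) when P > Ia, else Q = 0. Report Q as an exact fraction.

Q = 579713403/17444977900 in ≈ 0.033 in

CN(III) from CN(II)=73: (23·73)/(10 + 0.13·73) = 167900/1949 ≈ 86.147
Retention S: 1000/CN − 10 with CN=86.147 → S = 2700/1679 ≈ 1.608 in
Initial abstraction Ia = S/5 = (2700/1679)/5 = 540/1679 ≈ 0.322 in
Excess rainfall: 0.570 − 0.322 = 0.248 in; P > Ia so Q > 0
Runoff Q = (P−Ia)²/(P−Ia+S) = (0.248)²/(0.248+1.608) = 579713403/17444977900 ≈ 0.033 in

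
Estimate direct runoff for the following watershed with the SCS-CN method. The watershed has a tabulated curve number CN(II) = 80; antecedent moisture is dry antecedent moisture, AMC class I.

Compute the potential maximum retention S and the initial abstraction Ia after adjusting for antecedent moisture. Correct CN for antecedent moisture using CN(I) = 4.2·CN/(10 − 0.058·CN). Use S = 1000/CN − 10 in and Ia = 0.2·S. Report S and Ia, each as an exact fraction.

S = 125/21 in ≈ 5.952 in; Ia = 25/21 in ≈ 1.190 in

CN(I) from CN(II)=80: (4.2·80)/(10 − 0.058·80) = 4200/67 ≈ 62.687
S = 1000/(4200/67) − 10 = 125/21 in ≈ 5.952 in
Ia = 0.2·(125/21) = 25/21 in ≈ 1.190 in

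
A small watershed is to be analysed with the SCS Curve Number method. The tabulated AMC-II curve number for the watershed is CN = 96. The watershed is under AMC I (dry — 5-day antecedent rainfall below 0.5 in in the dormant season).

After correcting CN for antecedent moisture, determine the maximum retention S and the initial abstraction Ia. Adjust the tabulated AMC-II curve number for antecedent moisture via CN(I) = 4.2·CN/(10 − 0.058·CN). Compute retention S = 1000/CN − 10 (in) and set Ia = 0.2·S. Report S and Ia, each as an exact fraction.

Dry (AMC I): CN(I) = 4.2·96/(10 − 0.058·96) = (2016/5)/(554/125) = 25200/277 ≈ 90.975
Retention S: 1000/CN − 10 with CN=90.975 → S = 125/126 ≈ 0.992 in
Ia = 0.2S: 0.2·0.992 = 0.198 in (exactly 25/126)

S = 125/126 in ≈ 0.992 in; Ia = 25/126 in ≈ 0.198 in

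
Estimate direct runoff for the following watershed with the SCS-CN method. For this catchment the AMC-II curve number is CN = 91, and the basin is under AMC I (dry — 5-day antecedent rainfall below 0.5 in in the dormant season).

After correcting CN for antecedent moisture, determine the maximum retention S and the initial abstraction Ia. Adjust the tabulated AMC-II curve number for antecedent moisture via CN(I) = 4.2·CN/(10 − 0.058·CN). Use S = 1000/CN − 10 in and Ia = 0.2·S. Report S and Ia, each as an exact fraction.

Adjust CN=91 to AMC I: 4.2·91/(10 − 0.058·91) → (1911/5) ÷ (2361/500) = 63700/787 ≈ 80.940
Max retention: S = 1000/(63700/787) − 10 = 1500/637 in (≈ 2.355 in)
Initial abstraction Ia = S/5 = (1500/637)/5 = 300/637 ≈ 0.471 in

S = 1500/637 in ≈ 2.355 in; Ia = 300/637 in ≈ 0.471 in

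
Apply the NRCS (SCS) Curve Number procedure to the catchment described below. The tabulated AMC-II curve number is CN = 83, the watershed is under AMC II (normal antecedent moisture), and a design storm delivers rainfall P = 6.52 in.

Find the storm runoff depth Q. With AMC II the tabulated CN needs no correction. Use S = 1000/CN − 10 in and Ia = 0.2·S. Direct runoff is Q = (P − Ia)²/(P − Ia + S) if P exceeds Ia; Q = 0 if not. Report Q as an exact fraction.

Q = 160757041/35127675 in ≈ 4.576 in

CN(II) = 83; AMC II needs no correction.
Retention S: 1000/CN − 10 with CN=83.000 → S = 170/83 ≈ 2.048 in
Ia = 0.2·(170/83) = 34/83 in ≈ 0.410 in
P − Ia = 6.520 − 0.410 = 12679/2075 ≈ 6.110 in (> 0, runoff occurs)
Q: (12679/2075)² ÷ (16929/2075) = 160757041/35127675 in (≈ 4.576 in)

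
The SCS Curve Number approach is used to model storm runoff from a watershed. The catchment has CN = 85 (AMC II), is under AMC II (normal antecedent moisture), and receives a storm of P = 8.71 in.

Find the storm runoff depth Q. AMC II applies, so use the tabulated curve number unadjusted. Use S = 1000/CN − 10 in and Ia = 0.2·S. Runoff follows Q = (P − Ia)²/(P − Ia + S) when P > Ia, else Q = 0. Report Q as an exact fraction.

Q = 201838849/29251900 in ≈ 6.900 in

Average conditions: CN = 85 (no AMC adjustment).
Max retention: S = 1000/85 − 10 = 30/17 in (≈ 1.765 in)
Ia = 0.2·(30/17) = 6/17 in ≈ 0.353 in
Excess rainfall: 8.710 − 0.353 = 8.357 in; P > Ia so Q > 0
Q = (14207/1700)²/((14207/1700) + 30/17) = (201838849/2890000)/(17207/1700) = 201838849/29251900 in ≈ 6.900 in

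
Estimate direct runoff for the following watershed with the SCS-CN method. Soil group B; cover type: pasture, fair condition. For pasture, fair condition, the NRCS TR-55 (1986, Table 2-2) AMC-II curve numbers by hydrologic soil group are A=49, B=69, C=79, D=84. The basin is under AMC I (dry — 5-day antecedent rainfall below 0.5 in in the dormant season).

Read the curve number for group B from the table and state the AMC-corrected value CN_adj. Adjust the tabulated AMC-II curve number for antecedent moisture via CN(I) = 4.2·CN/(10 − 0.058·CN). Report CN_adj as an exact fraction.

CN_adj = 144900/2999 ≈ 48.316

NRCS table: pasture, fair condition, soil group B → CN(II) = 69
CN(I) from CN(II)=69: (4.2·69)/(10 − 0.058·69) = 144900/2999 ≈ 48.316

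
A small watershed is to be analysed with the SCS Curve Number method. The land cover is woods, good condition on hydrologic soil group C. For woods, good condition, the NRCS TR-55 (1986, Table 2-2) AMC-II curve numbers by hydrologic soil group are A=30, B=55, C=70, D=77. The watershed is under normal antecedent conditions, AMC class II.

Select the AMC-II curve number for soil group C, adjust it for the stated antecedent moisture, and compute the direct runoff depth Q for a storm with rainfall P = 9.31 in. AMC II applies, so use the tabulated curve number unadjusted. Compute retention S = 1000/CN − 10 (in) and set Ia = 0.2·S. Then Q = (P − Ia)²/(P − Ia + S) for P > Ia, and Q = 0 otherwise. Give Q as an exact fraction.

Q = 35010889/6241900 in ≈ 5.609 in

NRCS table: woods, good condition, soil group C → CN(II) = 70
CN(II) = 70; AMC II needs no correction.
Retention S: 1000/CN − 10 with CN=70.000 → S = 30/7 ≈ 4.286 in
Ia = 0.2·(30/7) = 6/7 in ≈ 0.857 in
Since P=9.310 > Ia=0.857: effective rainfall P−Ia = 5917/700 in
Q = (5917/700)²/((5917/700) + 30/7) = (35010889/490000)/(8917/700) = 35010889/6241900 in ≈ 5.609 in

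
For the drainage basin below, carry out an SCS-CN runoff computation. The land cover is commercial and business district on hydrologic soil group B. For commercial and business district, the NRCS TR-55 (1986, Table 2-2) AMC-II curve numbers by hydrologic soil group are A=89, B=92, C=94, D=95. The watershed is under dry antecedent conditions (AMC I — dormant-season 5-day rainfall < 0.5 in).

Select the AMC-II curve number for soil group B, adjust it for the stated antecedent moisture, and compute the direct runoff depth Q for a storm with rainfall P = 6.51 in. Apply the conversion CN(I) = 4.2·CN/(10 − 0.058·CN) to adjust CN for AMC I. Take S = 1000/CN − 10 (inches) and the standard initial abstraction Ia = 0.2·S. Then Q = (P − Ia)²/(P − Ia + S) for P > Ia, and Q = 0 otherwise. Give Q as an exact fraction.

NRCS table: commercial and business district, soil group B → CN(II) = 92
Adjust CN=92 to AMC I: 4.2·92/(10 − 0.058·92) → (1932/5) ÷ (583/125) = 48300/583 ≈ 82.847
Max retention: S = 1000/(48300/583) − 10 = 1000/483 in (≈ 2.070 in)
Ia = 0.2S: 0.2·2.070 = 0.414 in (exactly 200/483)
P − Ia = 6.510 − 0.414 = 294433/48300 ≈ 6.096 in (> 0, runoff occurs)
Runoff Q = (P−Ia)²/(P−Ia+S) = (6.096)²/(6.096+2.070) = 86690791489/19051113900 ≈ 4.550 in

Q = 86690791489/19051113900 in ≈ 4.550 in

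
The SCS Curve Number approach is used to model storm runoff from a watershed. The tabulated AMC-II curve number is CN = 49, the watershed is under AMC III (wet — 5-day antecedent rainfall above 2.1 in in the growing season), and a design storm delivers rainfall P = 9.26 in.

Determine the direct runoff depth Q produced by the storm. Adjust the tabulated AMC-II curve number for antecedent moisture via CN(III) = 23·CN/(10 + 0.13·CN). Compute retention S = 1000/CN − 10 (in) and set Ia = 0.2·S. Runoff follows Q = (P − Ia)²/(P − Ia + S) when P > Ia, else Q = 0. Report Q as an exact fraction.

Q = 221653581601/40898886350 in ≈ 5.420 in

Adjust CN=49 to AMC III: 23·49/(10 + 0.13·49) → 1127 ÷ (1637/100) = 112700/1637 ≈ 68.845
S = 1000/(112700/1637) − 10 = 5100/1127 in ≈ 4.525 in
Ia = 0.2·(5100/1127) = 1020/1127 in ≈ 0.905 in
Since P=9.260 > Ia=0.905: effective rainfall P−Ia = 470801/56350 in
Q = (470801/56350)²/((470801/56350) + 5100/1127) = (221653581601/3175322500)/(725801/56350) = 221653581601/40898886350 in ≈ 5.420 in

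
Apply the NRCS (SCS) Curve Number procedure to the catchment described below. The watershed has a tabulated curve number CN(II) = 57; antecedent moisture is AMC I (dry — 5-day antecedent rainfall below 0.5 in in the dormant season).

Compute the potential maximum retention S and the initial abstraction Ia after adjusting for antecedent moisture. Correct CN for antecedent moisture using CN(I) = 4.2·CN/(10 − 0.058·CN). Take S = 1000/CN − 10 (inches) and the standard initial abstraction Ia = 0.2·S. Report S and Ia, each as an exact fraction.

S = 21500/1197 in ≈ 17.962 in; Ia = 4300/1197 in ≈ 3.592 in

CN(I) from CN(II)=57: (4.2·57)/(10 − 0.058·57) = 119700/3347 ≈ 35.763
Max retention: S = 1000/(119700/3347) − 10 = 21500/1197 in (≈ 17.962 in)
Ia = 0.2S: 0.2·17.962 = 3.592 in (exactly 4300/1197)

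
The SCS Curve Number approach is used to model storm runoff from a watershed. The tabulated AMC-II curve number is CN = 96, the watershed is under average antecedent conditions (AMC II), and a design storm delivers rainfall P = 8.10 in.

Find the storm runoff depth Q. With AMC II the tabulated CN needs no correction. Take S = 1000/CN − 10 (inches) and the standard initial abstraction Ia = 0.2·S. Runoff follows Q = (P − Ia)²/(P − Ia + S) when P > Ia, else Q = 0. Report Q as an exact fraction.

Average conditions: CN = 96 (no AMC adjustment).
S = 1000/96 − 10 = 5/12 in ≈ 0.417 in
Ia = 0.2S: 0.2·0.417 = 0.083 in (exactly 1/12)
Excess rainfall: 8.100 − 0.083 = 8.017 in; P > Ia so Q > 0
Q = (481/60)²/((481/60) + 5/12) = (231361/3600)/(253/30) = 231361/30360 in ≈ 7.621 in

Q = 231361/30360 in ≈ 7.621 in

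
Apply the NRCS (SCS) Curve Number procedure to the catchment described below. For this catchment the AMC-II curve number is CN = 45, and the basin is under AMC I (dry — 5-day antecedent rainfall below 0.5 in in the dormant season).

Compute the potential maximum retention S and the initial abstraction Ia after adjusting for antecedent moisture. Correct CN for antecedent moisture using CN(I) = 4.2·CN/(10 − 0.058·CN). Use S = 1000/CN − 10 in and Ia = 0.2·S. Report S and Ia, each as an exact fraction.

S = 5500/189 in ≈ 29.101 in; Ia = 1100/189 in ≈ 5.820 in

Adjust CN=45 to AMC I: 4.2·45/(10 − 0.058·45) → 189 ÷ (739/100) = 18900/739 ≈ 25.575
S = 1000/(18900/739) − 10 = 5500/189 in ≈ 29.101 in
Initial abstraction Ia = S/5 = (5500/189)/5 = 1100/189 ≈ 5.820 in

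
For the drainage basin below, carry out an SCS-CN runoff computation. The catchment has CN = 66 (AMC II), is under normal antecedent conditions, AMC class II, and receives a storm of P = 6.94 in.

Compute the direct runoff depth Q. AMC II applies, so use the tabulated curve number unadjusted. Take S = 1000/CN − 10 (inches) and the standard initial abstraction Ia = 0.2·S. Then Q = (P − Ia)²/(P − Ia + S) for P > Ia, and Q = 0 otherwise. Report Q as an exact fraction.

AMC II — tabulated CN = 66 applies directly.
Retention S: 1000/CN − 10 with CN=66.000 → S = 170/33 ≈ 5.152 in
Ia = 0.2S: 0.2·5.152 = 1.030 in (exactly 34/33)
P − Ia = 6.940 − 1.030 = 9751/1650 ≈ 5.910 in (> 0, runoff occurs)
Q: (9751/1650)² ÷ (18251/1650) = 95082001/30114150 in (≈ 3.157 in)

Q = 95082001/30114150 in ≈ 3.157 in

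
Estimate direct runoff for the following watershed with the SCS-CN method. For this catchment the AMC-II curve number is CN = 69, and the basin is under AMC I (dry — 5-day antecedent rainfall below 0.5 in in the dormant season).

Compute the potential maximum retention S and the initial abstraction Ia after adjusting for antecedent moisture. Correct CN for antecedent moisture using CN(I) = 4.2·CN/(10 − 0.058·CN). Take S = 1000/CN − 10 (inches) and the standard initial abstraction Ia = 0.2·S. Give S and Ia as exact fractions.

CN(I) from CN(II)=69: (4.2·69)/(10 − 0.058·69) = 144900/2999 ≈ 48.316
Retention S: 1000/CN − 10 with CN=48.316 → S = 15500/1449 ≈ 10.697 in
Initial abstraction Ia = S/5 = (15500/1449)/5 = 3100/1449 ≈ 2.139 in

S = 15500/1449 in ≈ 10.697 in; Ia = 3100/1449 in ≈ 2.139 in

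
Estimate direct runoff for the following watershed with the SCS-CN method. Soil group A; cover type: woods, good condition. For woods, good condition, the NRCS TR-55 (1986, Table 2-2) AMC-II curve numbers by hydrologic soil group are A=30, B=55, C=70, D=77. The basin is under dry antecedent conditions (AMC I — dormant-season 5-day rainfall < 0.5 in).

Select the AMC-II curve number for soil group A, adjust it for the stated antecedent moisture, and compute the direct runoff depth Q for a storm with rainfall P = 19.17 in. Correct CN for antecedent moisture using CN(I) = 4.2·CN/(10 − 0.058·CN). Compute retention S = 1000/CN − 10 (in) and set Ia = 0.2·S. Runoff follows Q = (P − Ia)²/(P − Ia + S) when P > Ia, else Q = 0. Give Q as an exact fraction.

NRCS table: woods, good condition, soil group A → CN(II) = 30
Dry (AMC I): CN(I) = 4.2·30/(10 − 0.058·30) = 126/(413/50) = 900/59 ≈ 15.254
S = 1000/(900/59) − 10 = 500/9 in ≈ 55.556 in
Initial abstraction Ia = S/5 = (500/9)/5 = 100/9 ≈ 11.111 in
Since P=19.170 > Ia=11.111: effective rainfall P−Ia = 7253/900 in
Q: (7253/900)² ÷ (57253/900) = 52606009/51527700 in (≈ 1.021 in)

Q = 52606009/51527700 in ≈ 1.021 in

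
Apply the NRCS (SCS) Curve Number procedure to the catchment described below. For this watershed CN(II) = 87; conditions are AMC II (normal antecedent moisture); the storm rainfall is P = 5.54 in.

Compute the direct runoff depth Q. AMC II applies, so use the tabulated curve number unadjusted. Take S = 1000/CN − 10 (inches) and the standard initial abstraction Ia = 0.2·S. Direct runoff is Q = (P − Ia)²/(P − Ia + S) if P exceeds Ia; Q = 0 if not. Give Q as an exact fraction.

Q = 519794401/127450650 in ≈ 4.078 in

AMC II — tabulated CN = 87 applies directly.
Retention S: 1000/CN − 10 with CN=87.000 → S = 130/87 ≈ 1.494 in
Ia = 0.2·(130/87) = 26/87 in ≈ 0.299 in
Since P=5.540 > Ia=0.299: effective rainfall P−Ia = 22799/4350 in
Q: (22799/4350)² ÷ (29299/4350) = 519794401/127450650 in (≈ 4.078 in)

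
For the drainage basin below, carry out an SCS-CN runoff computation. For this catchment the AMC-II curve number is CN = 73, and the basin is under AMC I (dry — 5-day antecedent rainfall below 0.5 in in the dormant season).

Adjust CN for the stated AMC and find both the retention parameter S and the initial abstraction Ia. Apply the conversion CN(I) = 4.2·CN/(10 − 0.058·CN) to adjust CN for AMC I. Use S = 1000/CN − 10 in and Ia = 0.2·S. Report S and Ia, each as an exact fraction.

S = 4500/511 in ≈ 8.806 in; Ia = 900/511 in ≈ 1.761 in

Adjust CN=73 to AMC I: 4.2·73/(10 − 0.058·73) → (1533/5) ÷ (2883/500) = 51100/961 ≈ 53.174
S = 1000/(51100/961) − 10 = 4500/511 in ≈ 8.806 in
Ia = 0.2S: 0.2·8.806 = 1.761 in (exactly 900/511)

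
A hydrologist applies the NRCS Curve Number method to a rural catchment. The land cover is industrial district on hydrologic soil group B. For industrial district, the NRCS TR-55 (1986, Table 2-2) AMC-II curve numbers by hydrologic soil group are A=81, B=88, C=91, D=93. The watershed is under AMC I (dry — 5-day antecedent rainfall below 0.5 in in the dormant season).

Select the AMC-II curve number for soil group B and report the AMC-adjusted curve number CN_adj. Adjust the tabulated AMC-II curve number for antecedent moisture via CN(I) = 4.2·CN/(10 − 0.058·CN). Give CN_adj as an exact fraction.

NRCS table: industrial district, soil group B → CN(II) = 88
Adjust CN=88 to AMC I: 4.2·88/(10 − 0.058·88) → (1848/5) ÷ (612/125) = 3850/51 ≈ 75.490

CN_adj = 3850/51 ≈ 75.490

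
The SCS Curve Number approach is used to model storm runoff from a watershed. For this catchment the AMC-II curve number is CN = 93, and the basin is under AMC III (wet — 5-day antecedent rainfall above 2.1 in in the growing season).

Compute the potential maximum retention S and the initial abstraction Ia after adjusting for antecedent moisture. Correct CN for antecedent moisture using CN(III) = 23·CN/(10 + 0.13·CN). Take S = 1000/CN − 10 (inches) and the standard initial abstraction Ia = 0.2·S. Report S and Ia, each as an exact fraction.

CN(III) from CN(II)=93: (23·93)/(10 + 0.13·93) = 213900/2209 ≈ 96.831
Retention S: 1000/CN − 10 with CN=96.831 → S = 700/2139 ≈ 0.327 in
Initial abstraction Ia = S/5 = (700/2139)/5 = 140/2139 ≈ 0.065 in

S = 700/2139 in ≈ 0.327 in; Ia = 140/2139 in ≈ 0.065 in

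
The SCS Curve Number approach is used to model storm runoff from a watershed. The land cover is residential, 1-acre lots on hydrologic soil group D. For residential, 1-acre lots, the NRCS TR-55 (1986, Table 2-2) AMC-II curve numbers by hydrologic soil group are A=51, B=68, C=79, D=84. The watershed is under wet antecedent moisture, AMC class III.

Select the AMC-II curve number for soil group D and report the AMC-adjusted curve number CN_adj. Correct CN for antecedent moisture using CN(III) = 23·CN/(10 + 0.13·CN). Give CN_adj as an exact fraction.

NRCS table: residential, 1-acre lots, soil group D → CN(II) = 84
Adjust CN=84 to AMC III: 23·84/(10 + 0.13·84) → 1932 ÷ (523/25) = 48300/523 ≈ 92.352

CN_adj = 48300/523 ≈ 92.352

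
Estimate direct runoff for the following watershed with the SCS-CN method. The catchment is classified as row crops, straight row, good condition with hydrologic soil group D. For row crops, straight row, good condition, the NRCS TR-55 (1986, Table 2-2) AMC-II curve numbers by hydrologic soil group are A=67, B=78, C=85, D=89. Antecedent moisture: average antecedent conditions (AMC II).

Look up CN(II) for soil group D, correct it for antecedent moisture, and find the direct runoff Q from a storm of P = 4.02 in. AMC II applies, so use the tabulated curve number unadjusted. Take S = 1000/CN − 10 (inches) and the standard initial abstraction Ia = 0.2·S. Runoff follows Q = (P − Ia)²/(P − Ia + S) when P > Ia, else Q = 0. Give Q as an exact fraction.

NRCS table: row crops, straight row, good condition, soil group D → CN(II) = 89
CN(II) = 89; AMC II needs no correction.
S = 1000/89 − 10 = 110/89 in ≈ 1.236 in
Ia = 0.2S: 0.2·1.236 = 0.247 in (exactly 22/89)
P − Ia = 4.020 − 0.247 = 16789/4450 ≈ 3.773 in (> 0, runoff occurs)
Q: (16789/4450)² ÷ (22289/4450) = 281870521/99186050 in (≈ 2.842 in)

Q = 281870521/99186050 in ≈ 2.842 in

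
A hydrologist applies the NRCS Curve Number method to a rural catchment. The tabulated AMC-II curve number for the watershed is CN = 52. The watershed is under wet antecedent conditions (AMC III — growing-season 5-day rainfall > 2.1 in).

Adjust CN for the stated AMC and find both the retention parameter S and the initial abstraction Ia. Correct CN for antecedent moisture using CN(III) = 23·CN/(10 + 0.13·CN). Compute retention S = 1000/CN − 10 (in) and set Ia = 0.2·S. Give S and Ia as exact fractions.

Wet (AMC III): CN(III) = 23·52/(10 + 0.13·52) = 1196/(419/25) = 29900/419 ≈ 71.360
Retention S: 1000/CN − 10 with CN=71.360 → S = 1200/299 ≈ 4.013 in
Ia = 0.2·(1200/299) = 240/299 in ≈ 0.803 in

S = 1200/299 in ≈ 4.013 in; Ia = 240/299 in ≈ 0.803 in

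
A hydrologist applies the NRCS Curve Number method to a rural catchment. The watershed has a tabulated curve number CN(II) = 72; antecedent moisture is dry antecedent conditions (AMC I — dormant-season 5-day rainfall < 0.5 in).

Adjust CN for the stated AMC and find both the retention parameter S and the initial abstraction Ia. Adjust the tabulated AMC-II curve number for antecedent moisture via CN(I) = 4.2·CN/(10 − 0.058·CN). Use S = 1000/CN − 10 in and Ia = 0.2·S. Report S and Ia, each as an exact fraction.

S = 250/27 in ≈ 9.259 in; Ia = 50/27 in ≈ 1.852 in

CN(I) from CN(II)=72: (4.2·72)/(10 − 0.058·72) = 675/13 ≈ 51.923
Retention S: 1000/CN − 10 with CN=51.923 → S = 250/27 ≈ 9.259 in
Ia = 0.2·(250/27) = 50/27 in ≈ 1.852 in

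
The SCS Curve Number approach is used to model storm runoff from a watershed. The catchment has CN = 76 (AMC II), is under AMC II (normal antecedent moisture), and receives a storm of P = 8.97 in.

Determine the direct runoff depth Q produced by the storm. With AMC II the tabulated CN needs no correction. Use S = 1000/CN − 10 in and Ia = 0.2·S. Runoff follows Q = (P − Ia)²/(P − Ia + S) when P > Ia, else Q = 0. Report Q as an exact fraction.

AMC II — tabulated CN = 76 applies directly.
Retention S: 1000/CN − 10 with CN=76.000 → S = 60/19 ≈ 3.158 in
Initial abstraction Ia = S/5 = (60/19)/5 = 12/19 ≈ 0.632 in
Excess rainfall: 8.970 − 0.632 = 8.338 in; P > Ia so Q > 0
Runoff Q = (P−Ia)²/(P−Ia+S) = (8.338)²/(8.338+3.158) = 27888961/4611300 ≈ 6.048 in

Q = 27888961/4611300 in ≈ 6.048 in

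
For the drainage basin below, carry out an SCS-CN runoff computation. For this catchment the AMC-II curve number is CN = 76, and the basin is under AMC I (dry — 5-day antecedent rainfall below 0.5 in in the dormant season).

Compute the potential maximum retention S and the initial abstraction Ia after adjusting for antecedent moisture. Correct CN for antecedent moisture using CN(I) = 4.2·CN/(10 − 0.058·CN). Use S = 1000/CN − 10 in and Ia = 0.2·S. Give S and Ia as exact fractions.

S = 1000/133 in ≈ 7.519 in; Ia = 200/133 in ≈ 1.504 in

Dry (AMC I): CN(I) = 4.2·76/(10 − 0.058·76) = (1596/5)/(699/125) = 13300/233 ≈ 57.082
S = 1000/(13300/233) − 10 = 1000/133 in ≈ 7.519 in
Initial abstraction Ia = S/5 = (1000/133)/5 = 200/133 ≈ 1.504 in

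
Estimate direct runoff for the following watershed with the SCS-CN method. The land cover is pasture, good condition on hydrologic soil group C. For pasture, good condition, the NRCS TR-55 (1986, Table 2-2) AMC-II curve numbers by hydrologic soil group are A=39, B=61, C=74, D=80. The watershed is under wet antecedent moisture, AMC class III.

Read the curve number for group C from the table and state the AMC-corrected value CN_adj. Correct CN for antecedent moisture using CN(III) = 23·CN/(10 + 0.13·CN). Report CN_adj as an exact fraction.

CN_adj = 85100/981 ≈ 86.748

NRCS table: pasture, good condition, soil group C → CN(II) = 74
CN(III) from CN(II)=74: (23·74)/(10 + 0.13·74) = 85100/981 ≈ 86.748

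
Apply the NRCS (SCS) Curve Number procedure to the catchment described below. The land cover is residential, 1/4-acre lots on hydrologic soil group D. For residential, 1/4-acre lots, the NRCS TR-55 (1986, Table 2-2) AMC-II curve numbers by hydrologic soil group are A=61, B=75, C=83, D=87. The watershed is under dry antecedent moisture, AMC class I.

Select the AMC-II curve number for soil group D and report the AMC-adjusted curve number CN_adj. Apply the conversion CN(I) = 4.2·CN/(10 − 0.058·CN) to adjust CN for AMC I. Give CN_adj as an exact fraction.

NRCS table: residential, 1/4-acre lots, soil group D → CN(II) = 87
CN(I) from CN(II)=87: (4.2·87)/(10 − 0.058·87) = 182700/2477 ≈ 73.759

CN_adj = 182700/2477 ≈ 73.759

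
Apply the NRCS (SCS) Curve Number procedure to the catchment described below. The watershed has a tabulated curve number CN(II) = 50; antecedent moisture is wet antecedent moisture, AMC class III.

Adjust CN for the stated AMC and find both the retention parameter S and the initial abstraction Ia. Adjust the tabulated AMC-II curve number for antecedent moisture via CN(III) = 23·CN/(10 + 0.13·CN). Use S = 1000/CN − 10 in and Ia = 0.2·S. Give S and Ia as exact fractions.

S = 100/23 in ≈ 4.348 in; Ia = 20/23 in ≈ 0.870 in

CN(III) from CN(II)=50: (23·50)/(10 + 0.13·50) = 2300/33 ≈ 69.697
Max retention: S = 1000/(2300/33) − 10 = 100/23 in (≈ 4.348 in)
Initial abstraction Ia = S/5 = (100/23)/5 = 20/23 ≈ 0.870 in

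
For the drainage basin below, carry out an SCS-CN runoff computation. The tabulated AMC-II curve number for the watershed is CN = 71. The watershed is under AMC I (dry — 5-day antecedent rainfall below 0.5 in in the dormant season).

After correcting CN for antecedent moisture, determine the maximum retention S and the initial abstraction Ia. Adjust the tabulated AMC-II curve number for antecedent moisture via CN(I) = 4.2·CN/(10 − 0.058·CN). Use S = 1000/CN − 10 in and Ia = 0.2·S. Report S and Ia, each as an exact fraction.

Adjust CN=71 to AMC I: 4.2·71/(10 − 0.058·71) → (1491/5) ÷ (2941/500) = 149100/2941 ≈ 50.697
S = 1000/(149100/2941) − 10 = 14500/1491 in ≈ 9.725 in
Ia = 0.2·(14500/1491) = 2900/1491 in ≈ 1.945 in

S = 14500/1491 in ≈ 9.725 in; Ia = 2900/1491 in ≈ 1.945 in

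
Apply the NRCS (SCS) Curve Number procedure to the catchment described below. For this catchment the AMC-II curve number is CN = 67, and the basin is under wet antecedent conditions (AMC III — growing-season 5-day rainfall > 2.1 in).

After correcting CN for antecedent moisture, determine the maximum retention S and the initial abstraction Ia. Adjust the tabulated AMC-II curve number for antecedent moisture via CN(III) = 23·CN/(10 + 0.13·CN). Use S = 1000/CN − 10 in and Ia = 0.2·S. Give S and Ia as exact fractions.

S = 3300/1541 in ≈ 2.141 in; Ia = 660/1541 in ≈ 0.428 in

Adjust CN=67 to AMC III: 23·67/(10 + 0.13·67) → 1541 ÷ (1871/100) = 154100/1871 ≈ 82.362
Max retention: S = 1000/(154100/1871) − 10 = 3300/1541 in (≈ 2.141 in)
Ia = 0.2·(3300/1541) = 660/1541 in ≈ 0.428 in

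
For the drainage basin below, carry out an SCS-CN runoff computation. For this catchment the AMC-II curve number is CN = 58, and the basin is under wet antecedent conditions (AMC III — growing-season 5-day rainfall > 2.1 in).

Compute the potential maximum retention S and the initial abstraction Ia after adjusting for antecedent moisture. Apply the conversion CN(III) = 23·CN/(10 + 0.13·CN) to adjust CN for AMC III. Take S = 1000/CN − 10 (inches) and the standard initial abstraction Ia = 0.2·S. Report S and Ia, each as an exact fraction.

S = 2100/667 in ≈ 3.148 in; Ia = 420/667 in ≈ 0.630 in

CN(III) from CN(II)=58: (23·58)/(10 + 0.13·58) = 66700/877 ≈ 76.055
S = 1000/(66700/877) − 10 = 2100/667 in ≈ 3.148 in
Ia = 0.2S: 0.2·3.148 = 0.630 in (exactly 420/667)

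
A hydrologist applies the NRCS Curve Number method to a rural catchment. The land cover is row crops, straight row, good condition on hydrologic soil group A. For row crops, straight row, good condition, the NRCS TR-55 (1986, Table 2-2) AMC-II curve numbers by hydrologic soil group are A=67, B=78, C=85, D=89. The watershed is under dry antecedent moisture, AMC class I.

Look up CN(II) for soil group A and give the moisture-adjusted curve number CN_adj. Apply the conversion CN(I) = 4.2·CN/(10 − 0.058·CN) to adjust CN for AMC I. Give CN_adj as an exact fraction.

CN_adj = 46900/1019 ≈ 46.026

NRCS table: row crops, straight row, good condition, soil group A → CN(II) = 67
Dry (AMC I): CN(I) = 4.2·67/(10 − 0.058·67) = (1407/5)/(3057/500) = 46900/1019 ≈ 46.026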